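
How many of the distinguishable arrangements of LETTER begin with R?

30

Fix R in the first position and arrange the remaining 5 letters.
Those 5 letters have E appearing twice and T appearing twice, giving (5)!/(2!·2!) = 30.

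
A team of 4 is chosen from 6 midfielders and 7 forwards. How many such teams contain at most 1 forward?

Split by how many forwards are chosen (0 through 1).
Sum: C(7,0)·C(6,4) + C(7,1)·C(6,3) = 15 + 140 = 155.

155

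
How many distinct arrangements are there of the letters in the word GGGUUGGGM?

252

GGGUUGGGM has 9 letters with G appearing 6 times and U appearing twice.
The number of distinct arrangements is 9!/(6!·2!) = 362880/1440 = 252.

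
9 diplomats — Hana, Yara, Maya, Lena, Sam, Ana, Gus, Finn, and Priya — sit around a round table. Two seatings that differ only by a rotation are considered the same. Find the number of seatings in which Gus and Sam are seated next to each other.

Treat {Gus, Sam} as one unit (2 internal orders) and seat the resulting 8 units around the table: (7)! circular arrangements.
So 2 × (7)! = 2 × 5040 = 10080.

10080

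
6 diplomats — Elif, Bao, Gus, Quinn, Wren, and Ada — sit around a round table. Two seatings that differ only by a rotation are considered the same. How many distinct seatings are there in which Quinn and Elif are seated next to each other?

48

Glue Quinn and Elif into a block (2 internal orders). Seating 5 units around a circle gives (4)! arrangements.
So 2 × (4)! = 2 × 24 = 48.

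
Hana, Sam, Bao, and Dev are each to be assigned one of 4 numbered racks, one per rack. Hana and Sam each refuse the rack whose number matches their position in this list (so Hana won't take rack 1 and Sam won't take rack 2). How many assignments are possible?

Let Aᵢ (for i ∈ {1, 2}) be the placements that put person i in their forbidden rack. Any j of these fix j positions, leaving (4−j)! ways to fill the rest, and there are C(2,j) ways to pick which j.
By inclusion–exclusion, the number of valid placements is Σ_{j=0}^{2} (−1)^j C(2,j)·(4−j)!.
Computing: 24 − 12 + 2 = 14.

14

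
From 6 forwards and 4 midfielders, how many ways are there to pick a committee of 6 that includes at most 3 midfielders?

195

Split by how many midfielders are chosen (0 through 3).
Sum: C(4,0)·C(6,6) + C(4,1)·C(6,5) + C(4,2)·C(6,4) + C(4,3)·C(6,3) = 1 + 24 + 90 + 80 = 195.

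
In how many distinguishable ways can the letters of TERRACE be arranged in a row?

1260

Letter multiplicities in TERRACE: A×1, C×1, E×2, R×2, T×1.
So there are 7! / (2!·2!) = 1260 distinguishable arrangements.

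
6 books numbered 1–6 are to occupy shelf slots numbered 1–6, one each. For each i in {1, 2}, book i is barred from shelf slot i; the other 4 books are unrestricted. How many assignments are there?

Let Aᵢ (for i ∈ {1, 2}) be the placements that put book i in its forbidden shelf slot. Any j of these fix j positions, leaving (6−j)! ways to fill the rest, and there are C(2,j) ways to pick which j.
By inclusion–exclusion, the number of valid placements is Σ_{j=0}^{2} (−1)^j C(2,j)·(6−j)!.
Computing: 720 − 240 + 24 = 504.

504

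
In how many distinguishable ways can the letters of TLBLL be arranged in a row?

TLBLL has 5 letters with L appearing 3 times.
Dividing 5! = 120 by 3! = 6 for the repeated letters gives 20.

20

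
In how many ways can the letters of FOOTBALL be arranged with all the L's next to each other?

2520

Treat the 2 copies of L as a single block. The multiset to arrange is then {LL, A, B, F, O, O, T}, 7 items in all.
That gives (7)!/(2!) = 2520 arrangements.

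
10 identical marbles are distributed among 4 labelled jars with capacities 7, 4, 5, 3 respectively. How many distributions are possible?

106

Ignoring the caps, the number of non-negative solutions to x_1+…+x_4 = 10 is C(13,3) = 286.
Subtract solutions that violate a single cap (substitute x_i' = x_i − (cap_i+1)): x_1 ≥ 8 gives C(5,3) = 10; x_2 ≥ 5 gives C(8,3) = 56; x_3 ≥ 6 gives C(7,3) = 35; x_4 ≥ 4 gives C(9,3) = 84. Together 185.
Add back pairs where two caps are both exceeded: 0 + 0 + 0 + 0 + 4 + 1 = 5.
By inclusion–exclusion the count is 286 − 185 + 5 = 106.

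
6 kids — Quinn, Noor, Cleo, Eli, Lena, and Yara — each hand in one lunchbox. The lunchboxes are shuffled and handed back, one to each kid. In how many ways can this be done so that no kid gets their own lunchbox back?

Let Aᵢ be the assignments in which kid i gets their own lunchbox. We want the size of the complement of A₁∪…∪A_6.
By inclusion–exclusion this is Σ_{j=0}^{6} (−1)^j C(6,j)·(6−j)!.
Computing: 720 − 720 + 360 − 120 + 30 − 6 + 1 = 265.

265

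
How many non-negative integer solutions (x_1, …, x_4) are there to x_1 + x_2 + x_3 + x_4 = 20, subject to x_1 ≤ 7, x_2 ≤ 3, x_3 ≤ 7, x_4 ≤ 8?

52

By stars and bars, unrestricted non-negative solutions to x_1+…+x_4 = 20 number C(20+3,3) = 1771.
Subtract solutions that violate a single cap (substitute x_i' = x_i − (cap_i+1)): x_1 ≥ 8 gives C(15,3) = 455; x_2 ≥ 4 gives C(19,3) = 969; x_3 ≥ 8 gives C(15,3) = 455; x_4 ≥ 9 gives C(14,3) = 364. Together 2243.
Add back pairs where two caps are both exceeded: 165 + 35 + 20 + 165 + 120 + 20 = 525.
Subtract triples: 1 + 0 + 0 + 0 = 1.
By inclusion–exclusion the count is 1771 − 2243 + 525 − 1 = 52.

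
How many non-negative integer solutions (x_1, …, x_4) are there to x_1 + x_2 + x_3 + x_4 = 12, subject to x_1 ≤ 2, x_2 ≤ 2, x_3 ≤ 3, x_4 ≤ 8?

Ignoring the caps, the number of non-negative solutions to x_1+…+x_4 = 12 is C(15,3) = 455.
Subtract solutions that violate a single cap (substitute x_i' = x_i − (cap_i+1)): x_1 ≥ 3 gives C(12,3) = 220; x_2 ≥ 3 gives C(12,3) = 220; x_3 ≥ 4 gives C(11,3) = 165; x_4 ≥ 9 gives C(6,3) = 20. Together 625.
Add back pairs where two caps are both exceeded: 84 + 56 + 1 + 56 + 1 + 0 = 198.
Subtract triples: 10 + 0 + 0 + 0 = 10.
By inclusion–exclusion the count is 455 − 625 + 198 − 10 = 18.

18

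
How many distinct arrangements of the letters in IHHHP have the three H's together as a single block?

Treat the 3 copies of H as a single block. The multiset to arrange is then {HHH, I, P}, 3 items in all.
All 3 items are distinct, so there are (3)! = 6 arrangements.

6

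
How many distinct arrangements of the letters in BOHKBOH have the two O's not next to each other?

450

There are 7!/(2!·2!·2!) = 630 arrangements of BOHKBOH in total.
If the two O's are adjacent, glue them into one block, leaving 6 items to arrange: (6)!/(2!·2!) = 180 ways.
Hence 630 − 180 = 450.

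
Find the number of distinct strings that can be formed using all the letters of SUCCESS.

420

SUCCESS has 7 letters with C appearing twice and S appearing 3 times.
Dividing 7! = 5040 by 3!·2! = 12 for the repeated letters gives 420.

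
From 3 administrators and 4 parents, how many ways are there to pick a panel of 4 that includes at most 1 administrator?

13

Split by how many administrators are chosen (0 through 1).
Sum: C(3,0)·C(4,4) + C(3,1)·C(4,3) = 1 + 12 = 13.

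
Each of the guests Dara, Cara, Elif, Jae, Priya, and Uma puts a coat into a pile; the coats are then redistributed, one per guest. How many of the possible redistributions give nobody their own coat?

This is the derangement count D_6: permutations of 6 items with no fixed point.
By inclusion–exclusion this is Σ_{j=0}^{6} (−1)^j C(6,j)·(6−j)!.
Computing: 720 − 720 + 360 − 120 + 30 − 6 + 1 = 265.

265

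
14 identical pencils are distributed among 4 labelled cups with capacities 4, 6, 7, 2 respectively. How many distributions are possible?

By stars and bars, unrestricted non-negative solutions to x_1+…+x_4 = 14 number C(14+3,3) = 680.
Subtract solutions that violate a single cap (substitute x_i' = x_i − (cap_i+1)): x_1 ≥ 5 gives C(12,3) = 220; x_2 ≥ 7 gives C(10,3) = 120; x_3 ≥ 8 gives C(9,3) = 84; x_4 ≥ 3 gives C(14,3) = 364. Together 788.
Add back pairs where two caps are both exceeded: 10 + 4 + 84 + 0 + 35 + 20 = 153.
By inclusion–exclusion the count is 680 − 788 + 153 = 45.

45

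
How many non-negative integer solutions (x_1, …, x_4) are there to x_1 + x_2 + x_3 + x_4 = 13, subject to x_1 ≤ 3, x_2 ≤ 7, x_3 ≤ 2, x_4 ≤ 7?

Ignoring the caps, the number of non-negative solutions to x_1+…+x_4 = 13 is C(16,3) = 560.
Subtract solutions that violate a single cap (substitute x_i' = x_i − (cap_i+1)): x_1 ≥ 4 gives C(12,3) = 220; x_2 ≥ 8 gives C(8,3) = 56; x_3 ≥ 3 gives C(13,3) = 286; x_4 ≥ 8 gives C(8,3) = 56. Together 618.
Add back pairs where two caps are both exceeded: 4 + 84 + 4 + 10 + 0 + 10 = 112.
By inclusion–exclusion the count is 560 − 618 + 112 = 54.

54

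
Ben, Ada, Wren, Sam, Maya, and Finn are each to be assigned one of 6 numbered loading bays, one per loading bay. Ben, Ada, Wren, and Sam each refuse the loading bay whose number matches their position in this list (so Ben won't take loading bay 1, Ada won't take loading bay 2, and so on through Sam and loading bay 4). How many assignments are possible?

362

Let Aᵢ (for 1 ≤ i ≤ 4) be the placements that put person i in their forbidden loading bay. Any j of these fix j positions, leaving (6−j)! ways to fill the rest, and there are C(4,j) ways to pick which j.
By inclusion–exclusion, the number of valid placements is Σ_{j=0}^{4} (−1)^j C(4,j)·(6−j)!.
Computing: 720 − 480 + 144 − 24 + 2 = 362.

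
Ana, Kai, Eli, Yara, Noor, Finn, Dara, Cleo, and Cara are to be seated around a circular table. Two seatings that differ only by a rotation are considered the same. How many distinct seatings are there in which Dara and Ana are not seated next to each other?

Without the restriction there are (8)! = 40320 seatings.
Seatings with Dara beside Ana: treat them as a block with 2 internal orders, giving 2 × (7)! = 10080.
Subtracting, 40320 − 10080 = 30240.

30240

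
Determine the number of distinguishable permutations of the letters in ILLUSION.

10080

The 8 letters of ILLUSION have repeats: I appearing twice and L appearing twice.
The number of distinct arrangements is 8!/(2!·2!) = 40320/4 = 10080.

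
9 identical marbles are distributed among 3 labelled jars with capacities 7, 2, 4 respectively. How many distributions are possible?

12

Ignoring the caps, the number of non-negative solutions to x_1+…+x_3 = 9 is C(11,2) = 55.
Subtract solutions that violate a single cap (substitute x_i' = x_i − (cap_i+1)): x_1 ≥ 8 gives C(3,2) = 3; x_2 ≥ 3 gives C(8,2) = 28; x_3 ≥ 5 gives C(6,2) = 15. Together 46.
Add back pairs where two caps are both exceeded: 0 + 0 + 3 = 3.
By inclusion–exclusion the count is 55 − 46 + 3 = 12.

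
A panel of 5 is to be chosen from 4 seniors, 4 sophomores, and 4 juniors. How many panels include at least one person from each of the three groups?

624

With no constraint there are C(12,5) = 792 possible selections.
Selections missing a whole group: no seniors → C(8,5) = 56; no sophomores → C(8,5) = 56; no juniors → C(8,5) = 56.
Add back selections omitting two groups (i.e. drawn from a single group): C(4,5) + C(4,5) + C(4,5) = 0.
By inclusion–exclusion: 792 − 168 + 0 = 624.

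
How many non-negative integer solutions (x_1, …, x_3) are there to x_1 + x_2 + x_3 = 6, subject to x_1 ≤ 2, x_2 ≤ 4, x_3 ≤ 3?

9

Without the upper bounds there are C(8,2) = 28 ways to split 6 among 3 variables.
Subtract solutions that violate a single cap (substitute x_i' = x_i − (cap_i+1)): x_1 ≥ 3 gives C(5,2) = 10; x_2 ≥ 5 gives C(3,2) = 3; x_3 ≥ 4 gives C(4,2) = 6. Together 19.
No two caps can be exceeded simultaneously, so the pair terms are all 0.
By inclusion–exclusion the count is 28 − 19 + 0 = 9.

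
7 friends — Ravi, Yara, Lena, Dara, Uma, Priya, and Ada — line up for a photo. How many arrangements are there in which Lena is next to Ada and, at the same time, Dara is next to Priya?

Treat {Lena,Ada} as one block (2 orders) and {Dara,Priya} as another (2 orders).
That leaves 5 units to arrange: 2 × 2 × 5! = 4 × 120 = 480.

480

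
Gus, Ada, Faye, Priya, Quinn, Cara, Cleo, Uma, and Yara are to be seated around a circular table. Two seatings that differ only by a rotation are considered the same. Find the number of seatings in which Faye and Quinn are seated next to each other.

Treat {Faye, Quinn} as one unit (2 internal orders) and seat the resulting 8 units around the table: (7)! circular arrangements.
So 2 × (7)! = 2 × 5040 = 10080.

10080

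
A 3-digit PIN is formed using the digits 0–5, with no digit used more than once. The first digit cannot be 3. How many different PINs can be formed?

The first digit has 6−1 = 5 choices (anything except 3).
The remaining 2 digits are filled from the other 5 symbols without repetition: 5 × 4 = 20.
Total: 5 × 20 = 100.

100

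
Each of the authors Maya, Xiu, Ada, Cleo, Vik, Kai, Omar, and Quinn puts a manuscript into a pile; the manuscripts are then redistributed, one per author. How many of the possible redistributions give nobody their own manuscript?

14833

This is the derangement count D_8: permutations of 8 items with no fixed point.
By inclusion–exclusion this is Σ_{j=0}^{8} (−1)^j C(8,j)·(8−j)!.
Computing: 40320 − 40320 + 20160 − 6720 + 1680 − 336 + 56 − 8 + 1 = 14833.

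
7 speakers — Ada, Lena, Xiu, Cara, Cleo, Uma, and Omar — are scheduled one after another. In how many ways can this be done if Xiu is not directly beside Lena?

Of the 7! = 5040 arrangements, those with Xiu and Lena adjacent number 2 × 6! = 1440 (treat the pair as a block with 2 internal orders).
So 5040 − 1440 = 3600 arrangements keep them apart.

3600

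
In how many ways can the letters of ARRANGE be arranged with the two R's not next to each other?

There are 7!/(2!·2!) = 1260 arrangements of ARRANGE in total.
Arrangements with the R's together: treat RR as one letter, giving (6)!/(2!) = 360.
Subtracting, 1260 − 360 = 900 arrangements keep the R's apart.

900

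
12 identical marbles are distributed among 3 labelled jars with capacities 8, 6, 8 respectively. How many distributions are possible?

50

By stars and bars, unrestricted non-negative solutions to x_1+…+x_3 = 12 number C(12+2,2) = 91.
Subtract solutions that violate a single cap (substitute x_i' = x_i − (cap_i+1)): x_1 ≥ 9 gives C(5,2) = 10; x_2 ≥ 7 gives C(7,2) = 21; x_3 ≥ 9 gives C(5,2) = 10. Together 41.
No two caps can be exceeded simultaneously, so the pair terms are all 0.
By inclusion–exclusion the count is 91 − 41 + 0 = 50.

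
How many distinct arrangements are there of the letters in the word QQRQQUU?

QQRQQUU has 7 letters with Q appearing 4 times and U appearing twice.
The number of distinct arrangements is 7!/(4!·2!) = 5040/48 = 105.

105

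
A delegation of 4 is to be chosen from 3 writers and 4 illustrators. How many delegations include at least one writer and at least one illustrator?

With no constraint there are C(7,4) = 35 possible selections.
Subtract selections that omit an entire group: no writers → C(4,4) = 1; no illustrators → C(3,4) = 0.
Both groups omitted at once is impossible, so 35 − 1 = 34.

34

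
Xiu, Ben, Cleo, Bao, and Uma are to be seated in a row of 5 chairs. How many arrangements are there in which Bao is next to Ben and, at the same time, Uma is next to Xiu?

24

Treat {Bao,Ben} as one block (2 orders) and {Uma,Xiu} as another (2 orders).
That leaves 3 units to arrange: 2 × 2 × 3! = 4 × 6 = 24.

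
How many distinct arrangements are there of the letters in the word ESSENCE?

Letter multiplicities in ESSENCE: C×1, E×3, N×1, S×2.
Dividing 7! = 5040 by 3!·2! = 12 for the repeated letters gives 420.

420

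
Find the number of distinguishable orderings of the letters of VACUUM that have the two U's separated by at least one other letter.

240

There are 6!/(2!) = 360 arrangements of VACUUM in total.
If the two U's are adjacent, glue them into one block, leaving 5 items to arrange: (5)! = 120 ways.
Subtracting, 360 − 120 = 240 arrangements keep the U's apart.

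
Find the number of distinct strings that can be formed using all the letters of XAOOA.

30

XAOOA has 5 letters with A appearing twice and O appearing twice.
So there are 5! / (2!·2!) = 30 distinguishable arrangements.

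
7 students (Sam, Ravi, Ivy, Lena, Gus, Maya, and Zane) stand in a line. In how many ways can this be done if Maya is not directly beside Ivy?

3600

Of the 7! = 5040 arrangements, those with Maya and Ivy adjacent number 2 × 6! = 1440 (treat the pair as a block with 2 internal orders).
Complementary counting: 5040 − 1440 = 3600.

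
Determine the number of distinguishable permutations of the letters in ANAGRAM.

ANAGRAM has 7 letters with A appearing 3 times.
Dividing 7! = 5040 by 3! = 6 for the repeated letters gives 840.

840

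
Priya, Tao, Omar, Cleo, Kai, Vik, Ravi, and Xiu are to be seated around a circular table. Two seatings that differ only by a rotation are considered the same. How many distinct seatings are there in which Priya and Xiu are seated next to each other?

Glue Priya and Xiu into a block (2 internal orders). Seating 7 units around a circle gives (6)! arrangements.
So 2 × (6)! = 2 × 720 = 1440.

1440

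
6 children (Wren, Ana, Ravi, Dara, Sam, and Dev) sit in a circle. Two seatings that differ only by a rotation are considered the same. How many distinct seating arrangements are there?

Seat Wren anywhere (absorbing the rotational symmetry), then permute the other 5: (5)! = 120.

120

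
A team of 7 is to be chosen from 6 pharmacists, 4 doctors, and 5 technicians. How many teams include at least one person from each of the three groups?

5949

With no constraint there are C(15,7) = 6435 possible selections.
Subtract selections that omit an entire group: no pharmacists → C(9,7) = 36; no doctors → C(11,7) = 330; no technicians → C(10,7) = 120.
Add back selections omitting two groups (i.e. drawn from a single group): C(6,7) + C(4,7) + C(5,7) = 0.
By inclusion–exclusion: 6435 − 486 + 0 = 5949.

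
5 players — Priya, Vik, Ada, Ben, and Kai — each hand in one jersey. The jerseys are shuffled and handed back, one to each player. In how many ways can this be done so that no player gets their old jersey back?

44

This is the derangement count D_5: permutations of 5 items with no fixed point.
By inclusion–exclusion this is Σ_{j=0}^{5} (−1)^j C(5,j)·(5−j)!.
Computing: 120 − 120 + 60 − 20 + 5 − 1 = 44.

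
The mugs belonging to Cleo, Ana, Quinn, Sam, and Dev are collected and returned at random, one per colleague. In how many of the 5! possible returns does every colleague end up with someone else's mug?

This is the derangement count D_5: permutations of 5 items with no fixed point.
By inclusion–exclusion this is Σ_{j=0}^{5} (−1)^j C(5,j)·(5−j)!.
Computing: 120 − 120 + 60 − 20 + 5 − 1 = 44.

44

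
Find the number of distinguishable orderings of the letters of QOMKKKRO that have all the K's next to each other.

Treat the 3 copies of K as a single block. The multiset to arrange is then {KKK, M, O, O, Q, R}, 6 items in all.
That gives (6)!/(2!) = 360 arrangements.

360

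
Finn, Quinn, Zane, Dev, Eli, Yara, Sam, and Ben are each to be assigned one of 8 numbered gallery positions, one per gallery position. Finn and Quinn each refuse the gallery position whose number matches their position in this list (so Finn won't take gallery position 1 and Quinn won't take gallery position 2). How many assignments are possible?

30960

Let Aᵢ (for i ∈ {1, 2}) be the placements that put person i in their forbidden gallery position. Any j of these fix j positions, leaving (8−j)! ways to fill the rest, and there are C(2,j) ways to pick which j.
By inclusion–exclusion, the number of valid placements is Σ_{j=0}^{2} (−1)^j C(2,j)·(8−j)!.
Computing: 40320 − 10080 + 720 = 30960.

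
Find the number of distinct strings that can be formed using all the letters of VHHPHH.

Letter multiplicities in VHHPHH: H×4, P×1, V×1.
The number of distinct arrangements is 6!/(4!) = 720/24 = 30.

30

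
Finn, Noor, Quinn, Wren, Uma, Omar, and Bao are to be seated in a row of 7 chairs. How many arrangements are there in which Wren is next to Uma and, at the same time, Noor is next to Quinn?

480

Treat {Wren,Uma} as one block (2 orders) and {Noor,Quinn} as another (2 orders).
That leaves 5 units to arrange: 2 × 2 × 5! = 4 × 120 = 480.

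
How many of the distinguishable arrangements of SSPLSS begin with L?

5

With the first slot taken by L, it remains to arrange the other 5 letters (SSPSS).
Those 5 letters have S appearing 4 times, giving (5)!/(4!) = 5.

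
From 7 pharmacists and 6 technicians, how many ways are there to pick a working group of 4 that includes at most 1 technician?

Split by how many technicians are chosen (0 through 1).
Sum: C(6,0)·C(7,4) + C(6,1)·C(7,3) = 35 + 210 = 245.

245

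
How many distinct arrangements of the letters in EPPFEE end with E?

30

With the last slot taken by E, it remains to arrange the other 5 letters (PPFEE).
Those 5 letters have E appearing twice and P appearing twice, giving (5)!/(2!·2!) = 30.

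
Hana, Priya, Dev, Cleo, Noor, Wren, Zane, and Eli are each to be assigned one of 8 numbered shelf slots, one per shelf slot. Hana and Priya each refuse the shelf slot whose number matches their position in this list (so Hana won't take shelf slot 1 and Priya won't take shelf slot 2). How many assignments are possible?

Let Aᵢ (for i ∈ {1, 2}) be the placements that put person i in their forbidden shelf slot. Any j of these fix j positions, leaving (8−j)! ways to fill the rest, and there are C(2,j) ways to pick which j.
By inclusion–exclusion, the number of valid placements is Σ_{j=0}^{2} (−1)^j C(2,j)·(8−j)!.
Computing: 40320 − 10080 + 720 = 30960.

30960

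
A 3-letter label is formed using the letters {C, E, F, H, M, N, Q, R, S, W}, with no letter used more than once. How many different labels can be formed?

With no repetition, fill the 3 letters in order: 10 choices, then 9, down to 8.
10 × 9 × 8 = 720.

720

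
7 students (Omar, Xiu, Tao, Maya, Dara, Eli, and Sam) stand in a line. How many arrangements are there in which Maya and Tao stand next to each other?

Place the 5 others and the Maya-Tao pair as 6 objects in a line; the pair has 2 internal arrangements.
So the count is 2·(6)! = 1440.

1440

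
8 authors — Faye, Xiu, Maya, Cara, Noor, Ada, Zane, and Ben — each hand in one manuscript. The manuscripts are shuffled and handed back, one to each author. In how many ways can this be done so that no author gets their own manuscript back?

This is the derangement count D_8: permutations of 8 items with no fixed point.
By inclusion–exclusion this is Σ_{j=0}^{8} (−1)^j C(8,j)·(8−j)!.
Computing: 40320 − 40320 + 20160 − 6720 + 1680 − 336 + 56 − 8 + 1 = 14833.

14833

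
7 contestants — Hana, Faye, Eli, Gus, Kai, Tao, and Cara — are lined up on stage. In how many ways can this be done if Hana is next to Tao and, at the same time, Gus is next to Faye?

480

Treat {Hana,Tao} as one block (2 orders) and {Gus,Faye} as another (2 orders).
That leaves 5 units to arrange: 2 × 2 × 5! = 4 × 120 = 480.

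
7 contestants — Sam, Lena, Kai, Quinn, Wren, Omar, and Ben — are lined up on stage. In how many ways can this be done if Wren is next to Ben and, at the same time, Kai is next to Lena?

480

Treat {Wren,Ben} as one block (2 orders) and {Kai,Lena} as another (2 orders).
That leaves 5 units to arrange: 2 × 2 × 5! = 4 × 120 = 480.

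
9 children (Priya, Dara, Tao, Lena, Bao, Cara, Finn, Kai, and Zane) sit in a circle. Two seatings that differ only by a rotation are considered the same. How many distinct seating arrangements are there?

Fix one person's seat to break rotational symmetry; the remaining 8 people can be arranged in (8)! = 40320 ways.

40320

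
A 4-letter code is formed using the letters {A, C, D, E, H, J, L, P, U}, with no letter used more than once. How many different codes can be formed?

3024

This is a permutation of 4 out of 9: P(9,4) = 9!/5!.
9 × 8 × 7 × 6 = 3024.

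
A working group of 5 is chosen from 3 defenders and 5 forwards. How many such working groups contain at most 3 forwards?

Split by how many forwards are chosen (0 through 3).
Sum: C(5,0)·C(3,5) + C(5,1)·C(3,4) + C(5,2)·C(3,3) + C(5,3)·C(3,2) = 0 + 0 + 10 + 30 = 40.

40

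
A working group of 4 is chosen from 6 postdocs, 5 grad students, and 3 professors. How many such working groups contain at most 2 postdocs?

Split by how many postdocs are chosen (0 through 2).
Sum: C(6,0)·C(8,4) + C(6,1)·C(8,3) + C(6,2)·C(8,2) = 70 + 336 + 420 = 826.

826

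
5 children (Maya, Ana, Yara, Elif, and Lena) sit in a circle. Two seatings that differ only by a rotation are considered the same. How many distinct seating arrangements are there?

Seat Maya anywhere (absorbing the rotational symmetry), then permute the other 4: (4)! = 24.

24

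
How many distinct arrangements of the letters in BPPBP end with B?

4

Fix B in the last position and arrange the remaining 4 letters.
Those 4 letters have P appearing 3 times, giving (4)!/(3!) = 4.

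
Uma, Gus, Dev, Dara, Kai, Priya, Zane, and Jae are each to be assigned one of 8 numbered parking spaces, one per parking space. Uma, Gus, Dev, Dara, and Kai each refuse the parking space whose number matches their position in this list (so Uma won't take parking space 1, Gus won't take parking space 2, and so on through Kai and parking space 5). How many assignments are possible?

21234

Let Aᵢ (for 1 ≤ i ≤ 5) be the placements that put person i in their forbidden parking space. Any j of these fix j positions, leaving (8−j)! ways to fill the rest, and there are C(5,j) ways to pick which j.
By inclusion–exclusion, the number of valid placements is Σ_{j=0}^{5} (−1)^j C(5,j)·(8−j)!.
Computing: 40320 − 25200 + 7200 − 1200 + 120 − 6 = 21234.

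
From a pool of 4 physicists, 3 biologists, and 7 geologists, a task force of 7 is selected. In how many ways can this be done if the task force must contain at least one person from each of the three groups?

Unrestricted: C(14,7) = 3432 ways to pick any 7 of the 14.
Subtract selections that omit an entire group: no physicists → C(10,7) = 120; no biologists → C(11,7) = 330; no geologists → C(7,7) = 1.
Add back selections omitting two groups (i.e. drawn from a single group): C(4,7) + C(3,7) + C(7,7) = 1.
By inclusion–exclusion: 3432 − 451 + 1 = 2982.

2982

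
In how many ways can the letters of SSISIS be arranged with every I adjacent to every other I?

Treat the 2 copies of I as a single block. The multiset to arrange is then {II, S, S, S, S}, 5 items in all.
That gives (5)!/(4!) = 5 arrangements.

5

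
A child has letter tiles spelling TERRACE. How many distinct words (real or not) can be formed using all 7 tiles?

1260

Letter multiplicities in TERRACE: A×1, C×1, E×2, R×2, T×1.
Dividing 7! = 5040 by 2!·2! = 4 for the repeated letters gives 1260.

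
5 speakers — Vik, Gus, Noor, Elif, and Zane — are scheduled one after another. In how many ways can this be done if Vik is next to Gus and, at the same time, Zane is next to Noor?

Treat {Vik,Gus} as one block (2 orders) and {Zane,Noor} as another (2 orders).
That leaves 3 units to arrange: 2 × 2 × 3! = 4 × 6 = 24.

24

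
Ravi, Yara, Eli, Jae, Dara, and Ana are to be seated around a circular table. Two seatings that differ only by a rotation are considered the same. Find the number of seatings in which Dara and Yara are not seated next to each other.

72

All circular seatings of 6 people number (5)! = 120.
Those with Dara next to Yara: fuse the pair into one unit and seat 5 units around a circle — 2·(4)! = 48.
Subtracting, 120 − 48 = 72.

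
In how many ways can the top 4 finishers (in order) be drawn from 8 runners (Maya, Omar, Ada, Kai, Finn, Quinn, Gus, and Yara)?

There are 8 choices for 1st place, 7 for 2nd, and so on down to 5 for position 4.
That gives 8 × 7 × 6 × 5 = 1680.

1680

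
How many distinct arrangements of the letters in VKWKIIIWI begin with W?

Fix W in the first position and arrange the remaining 8 letters.
Those 8 letters have I appearing 4 times and K appearing twice, giving (8)!/(4!·2!) = 840.

840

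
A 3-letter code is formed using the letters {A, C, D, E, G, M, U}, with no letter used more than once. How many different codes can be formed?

With no repetition, fill the 3 letters in order: 7 choices, then 6, down to 5.
That product is 7 × 6 × 5 = 210.

210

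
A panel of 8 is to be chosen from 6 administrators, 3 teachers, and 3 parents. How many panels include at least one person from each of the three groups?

477

Unrestricted: C(12,8) = 495 ways to pick any 8 of the 12.
Subtract selections that omit an entire group: no administrators → C(6,8) = 0; no teachers → C(9,8) = 9; no parents → C(9,8) = 9.
Add back selections omitting two groups (i.e. drawn from a single group): C(6,8) + C(3,8) + C(3,8) = 0.
By inclusion–exclusion: 495 − 18 + 0 = 477.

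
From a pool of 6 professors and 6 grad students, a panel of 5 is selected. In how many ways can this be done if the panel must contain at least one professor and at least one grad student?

Unrestricted: C(12,5) = 792 ways to pick any 5 of the 12.
Subtract selections that omit an entire group: no professors → C(6,5) = 6; no grad students → C(6,5) = 6.
Both groups omitted at once is impossible, so 792 − 12 = 780.

780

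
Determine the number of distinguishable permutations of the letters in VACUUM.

360

Letter multiplicities in VACUUM: A×1, C×1, M×1, U×2, V×1.
So there are 6! / (2!) = 360 distinguishable arrangements.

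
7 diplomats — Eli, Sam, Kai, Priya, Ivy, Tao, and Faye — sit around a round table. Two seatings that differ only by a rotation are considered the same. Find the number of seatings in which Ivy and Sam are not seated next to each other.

Without the restriction there are (6)! = 720 seatings.
Seatings with Ivy beside Sam: treat them as a block with 2 internal orders, giving 2 × (5)! = 240.
Subtracting, 720 − 240 = 480.

480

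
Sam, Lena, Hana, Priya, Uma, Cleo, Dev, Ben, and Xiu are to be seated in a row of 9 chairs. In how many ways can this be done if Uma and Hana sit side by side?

Treat {Uma, Hana} as a single unit. There are 8 units to order, and the pair itself can be ordered 2 ways.
So the count is 2·(8)! = 80640.

80640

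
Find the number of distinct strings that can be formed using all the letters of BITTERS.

2520

BITTERS has 7 letters with T appearing twice.
So there are 7! / (2!) = 2520 distinguishable arrangements.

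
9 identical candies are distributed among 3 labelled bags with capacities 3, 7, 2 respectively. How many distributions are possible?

9

By stars and bars, unrestricted non-negative solutions to x_1+…+x_3 = 9 number C(9+2,2) = 55.
Subtract solutions that violate a single cap (substitute x_i' = x_i − (cap_i+1)): x_1 ≥ 4 gives C(7,2) = 21; x_2 ≥ 8 gives C(3,2) = 3; x_3 ≥ 3 gives C(8,2) = 28. Together 52.
Add back pairs where two caps are both exceeded: 0 + 6 + 0 = 6.
By inclusion–exclusion the count is 55 − 52 + 6 = 9.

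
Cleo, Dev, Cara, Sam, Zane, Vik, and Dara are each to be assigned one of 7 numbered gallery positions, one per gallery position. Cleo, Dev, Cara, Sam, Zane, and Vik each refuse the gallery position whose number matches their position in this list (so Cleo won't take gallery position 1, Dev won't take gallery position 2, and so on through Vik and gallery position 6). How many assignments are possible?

Let Aᵢ (for 1 ≤ i ≤ 6) be the placements that put person i in their forbidden gallery position. Any j of these fix j positions, leaving (7−j)! ways to fill the rest, and there are C(6,j) ways to pick which j.
By inclusion–exclusion, the number of valid placements is Σ_{j=0}^{6} (−1)^j C(6,j)·(7−j)!.
Computing: 5040 − 4320 + 1800 − 480 + 90 − 12 + 1 = 2119.

2119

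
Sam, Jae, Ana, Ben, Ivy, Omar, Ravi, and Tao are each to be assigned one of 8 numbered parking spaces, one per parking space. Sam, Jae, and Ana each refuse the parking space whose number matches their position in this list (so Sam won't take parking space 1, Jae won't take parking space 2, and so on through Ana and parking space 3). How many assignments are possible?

Let Aᵢ (for i ∈ {1, 2, 3}) be the placements that put person i in their forbidden parking space. Any j of these fix j positions, leaving (8−j)! ways to fill the rest, and there are C(3,j) ways to pick which j.
By inclusion–exclusion, the number of valid placements is Σ_{j=0}^{3} (−1)^j C(3,j)·(8−j)!.
Computing: 40320 − 15120 + 2160 − 120 = 27240.

27240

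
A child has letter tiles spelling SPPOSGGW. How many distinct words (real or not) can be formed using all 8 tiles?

5040

The 8 letters of SPPOSGGW have repeats: G appearing twice, P appearing twice, and S appearing twice.
The number of distinct arrangements is 8!/(2!·2!·2!) = 40320/8 = 5040.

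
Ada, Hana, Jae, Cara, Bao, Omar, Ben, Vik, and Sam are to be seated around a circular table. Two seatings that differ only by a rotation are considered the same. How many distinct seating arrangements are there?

40320

Seat Ada anywhere (absorbing the rotational symmetry), then permute the other 8: (8)! = 40320.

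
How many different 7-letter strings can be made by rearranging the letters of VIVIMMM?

210

VIVIMMM has 7 letters with I appearing twice, M appearing 3 times, and V appearing twice.
Dividing 7! = 5040 by 3!·2!·2! = 24 for the repeated letters gives 210.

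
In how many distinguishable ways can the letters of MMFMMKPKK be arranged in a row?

2520

The 9 letters of MMFMMKPKK have repeats: K appearing 3 times and M appearing 4 times.
The number of distinct arrangements is 9!/(4!·3!) = 362880/144 = 2520.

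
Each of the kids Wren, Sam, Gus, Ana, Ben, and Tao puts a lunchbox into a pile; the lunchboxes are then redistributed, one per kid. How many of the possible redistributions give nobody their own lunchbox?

This is the derangement count D_6: permutations of 6 items with no fixed point.
By inclusion–exclusion this is Σ_{j=0}^{6} (−1)^j C(6,j)·(6−j)!.
Computing: 720 − 720 + 360 − 120 + 30 − 6 + 1 = 265.

265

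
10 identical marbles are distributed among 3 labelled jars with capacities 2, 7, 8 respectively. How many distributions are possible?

21

Without the upper bounds there are C(12,2) = 66 ways to split 10 among 3 jars.
Subtract solutions that violate a single cap (substitute x_i' = x_i − (cap_i+1)): x_1 ≥ 3 gives C(9,2) = 36; x_2 ≥ 8 gives C(4,2) = 6; x_3 ≥ 9 gives C(3,2) = 3. Together 45.
No two caps can be exceeded simultaneously, so the pair terms are all 0.
By inclusion–exclusion the count is 66 − 45 + 0 = 21.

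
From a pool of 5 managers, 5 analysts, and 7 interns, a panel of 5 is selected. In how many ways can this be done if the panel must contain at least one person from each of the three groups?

4375

Total 5-person selections from all 17: C(17,5) = 6188.
Selections missing a whole group: no managers → C(12,5) = 792; no analysts → C(12,5) = 792; no interns → C(10,5) = 252.
Add back selections omitting two groups (i.e. drawn from a single group): C(5,5) + C(5,5) + C(7,5) = 23.
By inclusion–exclusion: 6188 − 1836 + 23 = 4375.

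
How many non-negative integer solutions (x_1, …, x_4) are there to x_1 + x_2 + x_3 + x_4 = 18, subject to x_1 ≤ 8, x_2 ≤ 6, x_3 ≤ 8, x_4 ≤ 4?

141

By stars and bars, unrestricted non-negative solutions to x_1+…+x_4 = 18 number C(18+3,3) = 1330.
Subtract solutions that violate a single cap (substitute x_i' = x_i − (cap_i+1)): x_1 ≥ 9 gives C(12,3) = 220; x_2 ≥ 7 gives C(14,3) = 364; x_3 ≥ 9 gives C(12,3) = 220; x_4 ≥ 5 gives C(16,3) = 560. Together 1364.
Add back pairs where two caps are both exceeded: 10 + 1 + 35 + 10 + 84 + 35 = 175.
By inclusion–exclusion the count is 1330 − 1364 + 175 = 141.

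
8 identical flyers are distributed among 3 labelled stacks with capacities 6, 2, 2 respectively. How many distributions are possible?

Without the upper bounds there are C(10,2) = 45 ways to split 8 among 3 stacks.
Subtract solutions that violate a single cap (substitute x_i' = x_i − (cap_i+1)): x_1 ≥ 7 gives C(3,2) = 3; x_2 ≥ 3 gives C(7,2) = 21; x_3 ≥ 3 gives C(7,2) = 21. Together 45.
Add back pairs where two caps are both exceeded: 0 + 0 + 6 = 6.
By inclusion–exclusion the count is 45 − 45 + 6 = 6.

6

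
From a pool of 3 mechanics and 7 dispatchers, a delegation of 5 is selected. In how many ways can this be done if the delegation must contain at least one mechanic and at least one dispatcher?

231

With no constraint there are C(10,5) = 252 possible selections.
Subtract selections that omit an entire group: no mechanics → C(7,5) = 21; no dispatchers → C(3,5) = 0.
Both groups omitted at once is impossible, so 252 − 21 = 231.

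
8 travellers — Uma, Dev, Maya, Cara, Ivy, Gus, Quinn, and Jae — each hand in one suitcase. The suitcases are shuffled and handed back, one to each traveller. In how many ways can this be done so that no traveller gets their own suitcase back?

14833

This is the derangement count D_8: permutations of 8 items with no fixed point.
By inclusion–exclusion this is Σ_{j=0}^{8} (−1)^j C(8,j)·(8−j)!.
Computing: 40320 − 40320 + 20160 − 6720 + 1680 − 336 + 56 − 8 + 1 = 14833.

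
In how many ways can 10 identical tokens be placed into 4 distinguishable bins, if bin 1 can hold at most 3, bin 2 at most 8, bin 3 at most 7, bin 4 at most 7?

178

Without the upper bounds there are C(13,3) = 286 ways to split 10 among 4 bins.
Subtract solutions that violate a single cap (substitute x_i' = x_i − (cap_i+1)): x_1 ≥ 4 gives C(9,3) = 84; x_2 ≥ 9 gives C(4,3) = 4; x_3 ≥ 8 gives C(5,3) = 10; x_4 ≥ 8 gives C(5,3) = 10. Together 108.
No two caps can be exceeded simultaneously, so the pair terms are all 0.
By inclusion–exclusion the count is 286 − 108 + 0 = 178.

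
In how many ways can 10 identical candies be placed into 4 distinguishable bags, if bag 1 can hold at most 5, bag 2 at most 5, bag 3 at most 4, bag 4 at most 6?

Ignoring the caps, the number of non-negative solutions to x_1+…+x_4 = 10 is C(13,3) = 286.
Subtract solutions that violate a single cap (substitute x_i' = x_i − (cap_i+1)): x_1 ≥ 6 gives C(7,3) = 35; x_2 ≥ 6 gives C(7,3) = 35; x_3 ≥ 5 gives C(8,3) = 56; x_4 ≥ 7 gives C(6,3) = 20. Together 146.
No two caps can be exceeded simultaneously, so the pair terms are all 0.
By inclusion–exclusion the count is 286 − 146 + 0 = 140.

140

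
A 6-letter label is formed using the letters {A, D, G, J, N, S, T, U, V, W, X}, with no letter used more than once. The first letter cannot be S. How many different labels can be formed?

302400

The first letter has 11−1 = 10 choices (anything except S).
The remaining 5 letters are filled from the other 10 symbols without repetition: 10 × 9 × 8 × 7 × 6 = 30240.
Total: 10 × 30240 = 302400.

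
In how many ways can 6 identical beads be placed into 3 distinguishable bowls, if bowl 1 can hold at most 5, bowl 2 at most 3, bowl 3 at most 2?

11

Ignoring the caps, the number of non-negative solutions to x_1+…+x_3 = 6 is C(8,2) = 28.
Subtract solutions that violate a single cap (substitute x_i' = x_i − (cap_i+1)): x_1 ≥ 6 gives C(2,2) = 1; x_2 ≥ 4 gives C(4,2) = 6; x_3 ≥ 3 gives C(5,2) = 10. Together 17.
No two caps can be exceeded simultaneously, so the pair terms are all 0.
By inclusion–exclusion the count is 28 − 17 + 0 = 11.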